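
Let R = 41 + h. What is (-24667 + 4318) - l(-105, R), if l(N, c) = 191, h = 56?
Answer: -20540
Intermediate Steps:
R = 97 (R = 41 + 56 = 97)
(-24667 + 4318) - l(-105, R) = (-24667 + 4318) - 1*191 = -20349 - 191 = -20540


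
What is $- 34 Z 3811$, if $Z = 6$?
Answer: $-777444$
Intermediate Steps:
$- 34 Z 3811 = \left(-34\right) 6 \cdot 3811 = \left(-204\right) 3811 = -777444$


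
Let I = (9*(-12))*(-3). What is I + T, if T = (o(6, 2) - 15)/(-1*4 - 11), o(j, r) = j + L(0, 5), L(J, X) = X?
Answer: 4864/15 ≈ 324.27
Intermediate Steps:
I = 324 (I = -108*(-3) = 324)
o(j, r) = 5 + j (o(j, r) = j + 5 = 5 + j)
T = 4/15 (T = ((5 + 6) - 15)/(-1*4 - 11) = (11 - 15)/(-4 - 11) = -4/(-15) = -1/15*(-4) = 4/15 ≈ 0.26667)
I + T = 324 + 4/15 = 4864/15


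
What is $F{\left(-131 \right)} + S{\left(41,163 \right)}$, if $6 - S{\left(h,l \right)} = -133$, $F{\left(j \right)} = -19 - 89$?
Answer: $31$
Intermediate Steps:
$F{\left(j \right)} = -108$ ($F{\left(j \right)} = -19 - 89 = -108$)
$S{\left(h,l \right)} = 139$ ($S{\left(h,l \right)} = 6 - -133 = 6 + 133 = 139$)
$F{\left(-131 \right)} + S{\left(41,163 \right)} = -108 + 139 = 31$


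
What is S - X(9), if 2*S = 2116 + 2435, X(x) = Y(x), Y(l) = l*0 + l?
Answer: 4533/2 ≈ 2266.5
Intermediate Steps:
Y(l) = l (Y(l) = 0 + l = l)
X(x) = x
S = 4551/2 (S = (2116 + 2435)/2 = (½)*4551 = 4551/2 ≈ 2275.5)
S - X(9) = 4551/2 - 1*9 = 4551/2 - 9 = 4533/2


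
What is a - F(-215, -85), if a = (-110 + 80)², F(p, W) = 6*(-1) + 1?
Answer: 905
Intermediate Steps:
F(p, W) = -5 (F(p, W) = -6 + 1 = -5)
a = 900 (a = (-30)² = 900)
a - F(-215, -85) = 900 - 1*(-5) = 900 + 5 = 905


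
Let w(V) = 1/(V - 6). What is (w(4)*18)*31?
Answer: -279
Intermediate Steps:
w(V) = 1/(-6 + V)
(w(4)*18)*31 = (18/(-6 + 4))*31 = (18/(-2))*31 = -½*18*31 = -9*31 = -279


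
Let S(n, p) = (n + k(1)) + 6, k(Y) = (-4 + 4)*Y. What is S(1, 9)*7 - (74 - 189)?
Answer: 164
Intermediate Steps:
k(Y) = 0 (k(Y) = 0*Y = 0)
S(n, p) = 6 + n (S(n, p) = (n + 0) + 6 = n + 6 = 6 + n)
S(1, 9)*7 - (74 - 189) = (6 + 1)*7 - (74 - 189) = 7*7 - 1*(-115) = 49 + 115 = 164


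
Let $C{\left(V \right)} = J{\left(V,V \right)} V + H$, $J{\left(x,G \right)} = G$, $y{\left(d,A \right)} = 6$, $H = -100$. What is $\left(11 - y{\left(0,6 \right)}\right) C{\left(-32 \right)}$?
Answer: $4620$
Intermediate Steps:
$C{\left(V \right)} = -100 + V^{2}$ ($C{\left(V \right)} = V V - 100 = V^{2} - 100 = -100 + V^{2}$)
$\left(11 - y{\left(0,6 \right)}\right) C{\left(-32 \right)} = \left(11 - 6\right) \left(-100 + \left(-32\right)^{2}\right) = \left(11 - 6\right) \left(-100 + 1024\right) = 5 \cdot 924 = 4620$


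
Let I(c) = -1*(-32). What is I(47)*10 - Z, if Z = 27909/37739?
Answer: 12048571/37739 ≈ 319.26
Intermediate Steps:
I(c) = 32
Z = 27909/37739 (Z = 27909*(1/37739) = 27909/37739 ≈ 0.73953)
I(47)*10 - Z = 32*10 - 1*27909/37739 = 320 - 27909/37739 = 12048571/37739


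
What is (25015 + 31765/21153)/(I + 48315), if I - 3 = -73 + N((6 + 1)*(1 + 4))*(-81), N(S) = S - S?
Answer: 105834812/204105297 ≈ 0.51853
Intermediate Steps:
N(S) = 0
I = -70 (I = 3 + (-73 + 0*(-81)) = 3 + (-73 + 0) = 3 - 73 = -70)
(25015 + 31765/21153)/(I + 48315) = (25015 + 31765/21153)/(-70 + 48315) = (25015 + 31765*(1/21153))/48245 = (25015 + 31765/21153)*(1/48245) = (529174060/21153)*(1/48245) = 105834812/204105297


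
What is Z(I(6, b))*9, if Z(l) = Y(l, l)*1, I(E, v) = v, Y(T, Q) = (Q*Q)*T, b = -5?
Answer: -1125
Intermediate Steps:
Y(T, Q) = T*Q² (Y(T, Q) = Q²*T = T*Q²)
Z(l) = l³ (Z(l) = (l*l²)*1 = l³*1 = l³)
Z(I(6, b))*9 = (-5)³*9 = -125*9 = -1125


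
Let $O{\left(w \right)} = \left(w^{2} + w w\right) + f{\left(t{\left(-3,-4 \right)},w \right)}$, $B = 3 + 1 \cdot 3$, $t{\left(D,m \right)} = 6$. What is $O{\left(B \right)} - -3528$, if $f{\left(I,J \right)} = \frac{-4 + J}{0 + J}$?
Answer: $\frac{10801}{3} \approx 3600.3$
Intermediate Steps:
$B = 6$ ($B = 3 + 3 = 6$)
$f{\left(I,J \right)} = \frac{-4 + J}{J}$
$O{\left(w \right)} = 2 w^{2} + \frac{-4 + w}{w}$ ($O{\left(w \right)} = \left(w^{2} + w w\right) + \frac{-4 + w}{w} = \left(w^{2} + w^{2}\right) + \frac{-4 + w}{w} = 2 w^{2} + \frac{-4 + w}{w}$)
$O{\left(B \right)} - -3528 = \frac{-4 + 6 + 2 \cdot 6^{3}}{6} - -3528 = \frac{-4 + 6 + 2 \cdot 216}{6} + 3528 = \frac{-4 + 6 + 432}{6} + 3528 = \frac{1}{6} \cdot 434 + 3528 = \frac{217}{3} + 3528 = \frac{10801}{3}$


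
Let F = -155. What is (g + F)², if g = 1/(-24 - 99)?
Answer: 363512356/15129 ≈ 24028.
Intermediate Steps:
g = -1/123 (g = 1/(-123) = -1/123 ≈ -0.0081301)
(g + F)² = (-1/123 - 155)² = (-19066/123)² = 363512356/15129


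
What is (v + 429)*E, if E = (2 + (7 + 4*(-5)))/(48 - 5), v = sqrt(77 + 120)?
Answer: -4719/43 - 11*sqrt(197)/43 ≈ -113.33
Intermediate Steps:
v = sqrt(197) ≈ 14.036
E = -11/43 (E = (2 + (7 - 20))/43 = (2 - 13)*(1/43) = -11*1/43 = -11/43 ≈ -0.25581)
(v + 429)*E = (sqrt(197) + 429)*(-11/43) = (429 + sqrt(197))*(-11/43) = -4719/43 - 11*sqrt(197)/43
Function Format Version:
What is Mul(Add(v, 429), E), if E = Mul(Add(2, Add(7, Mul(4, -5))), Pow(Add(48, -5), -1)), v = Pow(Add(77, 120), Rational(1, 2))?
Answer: Add(Rational(-4719, 43), Mul(Rational(-11, 43), Pow(197, Rational(1, 2)))) ≈ -113.33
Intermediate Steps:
v = Pow(197, Rational(1, 2)) ≈ 14.036
E = Rational(-11, 43) (E = Mul(Add(2, Add(7, -20)), Pow(43, -1)) = Mul(Add(2, -13), Rational(1, 43)) = Mul(-11, Rational(1, 43)) = Rational(-11, 43) ≈ -0.25581)
Mul(Add(v, 429), E) = Mul(Add(Pow(197, Rational(1, 2)), 429), Rational(-11, 43)) = Mul(Add(429, Pow(197, Rational(1, 2))), Rational(-11, 43)) = Add(Rational(-4719, 43), Mul(Rational(-11, 43), Pow(197, Rational(1, 2))))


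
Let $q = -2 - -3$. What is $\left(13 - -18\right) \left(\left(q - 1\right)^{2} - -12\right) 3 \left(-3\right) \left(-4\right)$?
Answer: $13392$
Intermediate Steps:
$q = 1$ ($q = -2 + 3 = 1$)
$\left(13 - -18\right) \left(\left(q - 1\right)^{2} - -12\right) 3 \left(-3\right) \left(-4\right) = \left(13 - -18\right) \left(\left(1 - 1\right)^{2} - -12\right) 3 \left(-3\right) \left(-4\right) = \left(13 + 18\right) \left(0^{2} + 12\right) \left(\left(-9\right) \left(-4\right)\right) = 31 \left(0 + 12\right) 36 = 31 \cdot 12 \cdot 36 = 372 \cdot 36 = 13392$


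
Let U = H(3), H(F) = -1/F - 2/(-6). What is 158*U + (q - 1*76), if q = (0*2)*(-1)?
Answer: -76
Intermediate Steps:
H(F) = ⅓ - 1/F (H(F) = -1/F - 2*(-⅙) = -1/F + ⅓ = ⅓ - 1/F)
U = 0 (U = (⅓)*(-3 + 3)/3 = (⅓)*(⅓)*0 = 0)
q = 0 (q = 0*(-1) = 0)
158*U + (q - 1*76) = 158*0 + (0 - 1*76) = 0 + (0 - 76) = 0 - 76 = -76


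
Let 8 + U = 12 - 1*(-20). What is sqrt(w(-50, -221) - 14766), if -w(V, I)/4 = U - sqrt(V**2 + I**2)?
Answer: sqrt(-14862 + 4*sqrt(51341)) ≈ 118.13*I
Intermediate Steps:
U = 24 (U = -8 + (12 - 1*(-20)) = -8 + (12 + 20) = -8 + 32 = 24)
w(V, I) = -96 + 4*sqrt(I**2 + V**2) (w(V, I) = -4*(24 - sqrt(V**2 + I**2)) = -4*(24 - sqrt(I**2 + V**2)) = -96 + 4*sqrt(I**2 + V**2))
sqrt(w(-50, -221) - 14766) = sqrt((-96 + 4*sqrt((-221)**2 + (-50)**2)) - 14766) = sqrt((-96 + 4*sqrt(48841 + 2500)) - 14766) = sqrt((-96 + 4*sqrt(51341)) - 14766) = sqrt(-14862 + 4*sqrt(51341))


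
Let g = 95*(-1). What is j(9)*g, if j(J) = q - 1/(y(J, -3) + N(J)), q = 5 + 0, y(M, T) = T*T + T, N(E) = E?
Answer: -1406/3 ≈ -468.67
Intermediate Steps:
g = -95
y(M, T) = T + T**2 (y(M, T) = T**2 + T = T + T**2)
q = 5
j(J) = 5 - 1/(6 + J) (j(J) = 5 - 1/(-3*(1 - 3) + J) = 5 - 1/(-3*(-2) + J) = 5 - 1/(6 + J))
j(9)*g = ((29 + 5*9)/(6 + 9))*(-95) = ((29 + 45)/15)*(-95) = ((1/15)*74)*(-95) = (74/15)*(-95) = -1406/3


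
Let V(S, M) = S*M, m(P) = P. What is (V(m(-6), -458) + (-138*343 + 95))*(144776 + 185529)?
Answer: -14695599755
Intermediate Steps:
V(S, M) = M*S
(V(m(-6), -458) + (-138*343 + 95))*(144776 + 185529) = (-458*(-6) + (-138*343 + 95))*(144776 + 185529) = (2748 + (-47334 + 95))*330305 = (2748 - 47239)*330305 = -44491*330305 = -14695599755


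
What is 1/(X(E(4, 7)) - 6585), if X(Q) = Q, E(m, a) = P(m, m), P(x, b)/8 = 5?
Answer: -1/6545 ≈ -0.00015279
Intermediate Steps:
P(x, b) = 40 (P(x, b) = 8*5 = 40)
E(m, a) = 40
1/(X(E(4, 7)) - 6585) = 1/(40 - 6585) = 1/(-6545) = -1/6545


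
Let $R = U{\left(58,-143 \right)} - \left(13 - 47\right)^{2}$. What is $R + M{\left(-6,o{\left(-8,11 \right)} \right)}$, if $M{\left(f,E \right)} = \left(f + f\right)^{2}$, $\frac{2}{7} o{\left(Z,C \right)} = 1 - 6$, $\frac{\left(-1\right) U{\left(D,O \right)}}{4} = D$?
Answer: $-1244$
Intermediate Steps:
$U{\left(D,O \right)} = - 4 D$
$o{\left(Z,C \right)} = - \frac{35}{2}$ ($o{\left(Z,C \right)} = \frac{7 \left(1 - 6\right)}{2} = \frac{7}{2} \left(-5\right) = - \frac{35}{2}$)
$M{\left(f,E \right)} = 4 f^{2}$ ($M{\left(f,E \right)} = \left(2 f\right)^{2} = 4 f^{2}$)
$R = -1388$ ($R = \left(-4\right) 58 - \left(13 - 47\right)^{2} = -232 - \left(-34\right)^{2} = -232 - 1156 = -1388$)
$R + M{\left(-6,o{\left(-8,11 \right)} \right)} = -1388 + 4 \left(-6\right)^{2} = -1388 + 4 \cdot 36 = -1388 + 144 = -1244$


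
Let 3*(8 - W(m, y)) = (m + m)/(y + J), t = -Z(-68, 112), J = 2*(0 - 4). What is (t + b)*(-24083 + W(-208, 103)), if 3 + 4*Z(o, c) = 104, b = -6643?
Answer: 61000786469/380 ≈ 1.6053e+8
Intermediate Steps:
Z(o, c) = 101/4 (Z(o, c) = -3/4 + (1/4)*104 = -3/4 + 26 = 101/4)
J = -8 (J = 2*(-4) = -8)
t = -101/4 (t = -1*101/4 = -101/4 ≈ -25.250)
W(m, y) = 8 - 2*m/(3*(-8 + y)) (W(m, y) = 8 - (m + m)/(3*(y - 8)) = 8 - 2*m/(3*(-8 + y)))
(t + b)*(-24083 + W(-208, 103)) = (-101/4 - 6643)*(-24083 + 2*(-96 - 1*(-208) + 12*103)/(3*(-8 + 103))) = -26673*(-24083 + (2/3)*(-96 + 208 + 1236)/95)/4 = -26673*(-24083 + (2/3)*(1/95)*1348)/4 = -26673*(-24083 + 2696/285)/4 = -26673/4*(-6860959/285) = 61000786469/380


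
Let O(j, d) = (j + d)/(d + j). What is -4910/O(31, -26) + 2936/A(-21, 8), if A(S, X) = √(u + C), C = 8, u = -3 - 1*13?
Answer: -4910 - 734*I*√2 ≈ -4910.0 - 1038.0*I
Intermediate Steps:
u = -16 (u = -3 - 13 = -16)
O(j, d) = 1 (O(j, d) = (d + j)/(d + j) = 1)
A(S, X) = 2*I*√2 (A(S, X) = √(-16 + 8) = √(-8) = 2*I*√2)
-4910/O(31, -26) + 2936/A(-21, 8) = -4910/1 + 2936/((2*I*√2)) = -4910*1 + 2936*(-I*√2/4) = -4910 - 734*I*√2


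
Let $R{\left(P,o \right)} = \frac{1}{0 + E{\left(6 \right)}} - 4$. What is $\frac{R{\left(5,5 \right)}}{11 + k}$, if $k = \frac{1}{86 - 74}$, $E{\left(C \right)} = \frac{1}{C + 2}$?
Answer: $\frac{48}{133} \approx 0.3609$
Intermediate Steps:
$E{\left(C \right)} = \frac{1}{2 + C}$
$k = \frac{1}{12} \approx 0.083333$
$R{\left(P,o \right)} = 4$ ($R{\left(P,o \right)} = \frac{1}{0 + \frac{1}{2 + 6}} - 4 = \frac{1}{0 + \frac{1}{8}} - 4 = \frac{1}{\frac{1}{8}} - 4 = 8 - 4 = 4$)
$\frac{R{\left(5,5 \right)}}{11 + k} = \frac{4}{11 + \frac{1}{12}} = \frac{4}{\frac{133}{12}} = 4 \cdot \frac{12}{133} = \frac{48}{133}$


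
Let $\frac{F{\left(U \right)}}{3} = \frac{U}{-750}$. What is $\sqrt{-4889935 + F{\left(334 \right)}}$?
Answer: $\frac{i \sqrt{3056210210}}{25} \approx 2211.3 i$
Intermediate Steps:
$F{\left(U \right)} = - \frac{U}{250}$ ($F{\left(U \right)} = 3 \frac{U}{-750} = 3 U \left(- \frac{1}{750}\right) = 3 \left(- \frac{U}{750}\right) = - \frac{U}{250}$)
$\sqrt{-4889935 + F{\left(334 \right)}} = \sqrt{-4889935 - \frac{167}{125}} = \sqrt{- \frac{611242042}{125}} = \frac{i \sqrt{3056210210}}{25}$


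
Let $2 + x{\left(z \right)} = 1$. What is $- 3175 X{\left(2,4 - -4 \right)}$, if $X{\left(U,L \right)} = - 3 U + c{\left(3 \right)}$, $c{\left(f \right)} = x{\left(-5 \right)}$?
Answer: $22225$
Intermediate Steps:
$x{\left(z \right)} = -1$ ($x{\left(z \right)} = -2 + 1 = -1$)
$c{\left(f \right)} = -1$
$X{\left(U,L \right)} = -1 - 3 U$ ($X{\left(U,L \right)} = - 3 U - 1 = -1 - 3 U$)
$- 3175 X{\left(2,4 - -4 \right)} = - 3175 \left(-1 - 6\right) = \left(-3175\right) \left(-7\right) = 22225$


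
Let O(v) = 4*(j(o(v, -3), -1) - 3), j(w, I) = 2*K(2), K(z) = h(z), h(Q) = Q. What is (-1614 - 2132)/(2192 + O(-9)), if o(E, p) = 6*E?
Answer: -1873/1098 ≈ -1.7058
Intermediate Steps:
K(z) = z
j(w, I) = 4 (j(w, I) = 2*2 = 4)
O(v) = 4 (O(v) = 4*(4 - 3) = 4*1 = 4)
(-1614 - 2132)/(2192 + O(-9)) = (-1614 - 2132)/(2192 + 4) = -3746/2196 = -3746*1/2196 = -1873/1098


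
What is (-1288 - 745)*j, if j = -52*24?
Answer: 2537184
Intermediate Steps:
j = -1248
(-1288 - 745)*j = (-1288 - 745)*(-1248) = -2033*(-1248) = 2537184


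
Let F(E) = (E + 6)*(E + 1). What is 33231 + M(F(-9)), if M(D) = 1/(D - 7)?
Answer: 564928/17 ≈ 33231.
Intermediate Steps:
F(E) = (1 + E)*(6 + E) (F(E) = (6 + E)*(1 + E) = (1 + E)*(6 + E))
M(D) = 1/(-7 + D)
33231 + M(F(-9)) = 33231 + 1/(-7 + (6 + (-9)² + 7*(-9))) = 33231 + 1/(-7 + (6 + 81 - 63)) = 33231 + 1/(-7 + 24) = 33231 + 1/17 = 564928/17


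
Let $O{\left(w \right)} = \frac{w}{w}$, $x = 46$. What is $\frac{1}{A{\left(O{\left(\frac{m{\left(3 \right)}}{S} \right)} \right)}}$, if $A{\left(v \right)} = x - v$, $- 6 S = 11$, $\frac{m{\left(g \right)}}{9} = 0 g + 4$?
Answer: $\frac{1}{45} \approx 0.022222$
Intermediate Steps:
$m{\left(g \right)} = 36$ ($m{\left(g \right)} = 9 \left(0 g + 4\right) = 9 \left(0 + 4\right) = 9 \cdot 4 = 36$)
$S = - \frac{11}{6}$ ($S = \left(- \frac{1}{6}\right) 11 = - \frac{11}{6} \approx -1.8333$)
$O{\left(w \right)} = 1$
$A{\left(v \right)} = 46 - v$
$\frac{1}{A{\left(O{\left(\frac{m{\left(3 \right)}}{S} \right)} \right)}} = \frac{1}{46 - 1} = \frac{1}{45}$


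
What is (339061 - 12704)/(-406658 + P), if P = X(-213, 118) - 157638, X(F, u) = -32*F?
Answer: -326357/557480 ≈ -0.58541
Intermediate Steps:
P = -150822 (P = -32*(-213) - 157638 = 6816 - 157638 = -150822)
(339061 - 12704)/(-406658 + P) = (339061 - 12704)/(-406658 - 150822) = 326357/(-557480) = 326357*(-1/557480) = -326357/557480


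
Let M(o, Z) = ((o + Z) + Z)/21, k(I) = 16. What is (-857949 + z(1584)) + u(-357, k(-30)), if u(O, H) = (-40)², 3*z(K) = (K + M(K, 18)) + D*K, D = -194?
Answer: -6707591/7 ≈ -9.5823e+5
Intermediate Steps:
M(o, Z) = o/21 + 2*Z/21 (M(o, Z) = ((Z + o) + Z)*(1/21) = (o + 2*Z)*(1/21) = o/21 + 2*Z/21)
z(K) = 4/7 - 4052*K/63 (z(K) = ((K + (K/21 + (2/21)*18)) - 194*K)/3 = ((K + (K/21 + 12/7)) - 194*K)/3 = ((K + (12/7 + K/21)) - 194*K)/3 = ((12/7 + 22*K/21) - 194*K)/3 = (12/7 - 4052*K/21)/3 = 4/7 - 4052*K/63)
u(O, H) = 1600
(-857949 + z(1584)) + u(-357, k(-30)) = (-857949 + (4/7 - 4052/63*1584)) + 1600 = (-857949 + (4/7 - 713152/7)) + 1600 = (-857949 - 713148/7) + 1600 = -6718791/7 + 1600 = -6707591/7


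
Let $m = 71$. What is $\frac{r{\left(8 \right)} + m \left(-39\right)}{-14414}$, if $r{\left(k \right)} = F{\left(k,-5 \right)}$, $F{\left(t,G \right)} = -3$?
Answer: $\frac{1386}{7207} \approx 0.19231$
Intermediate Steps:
$r{\left(k \right)} = -3$
$\frac{r{\left(8 \right)} + m \left(-39\right)}{-14414} = \frac{-3 + 71 \left(-39\right)}{-14414} = \left(-3 - 2769\right) \left(- \frac{1}{14414}\right) = \left(-2772\right) \left(- \frac{1}{14414}\right) = \frac{1386}{7207}$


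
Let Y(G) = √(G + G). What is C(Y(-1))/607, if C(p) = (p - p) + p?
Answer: I*√2/607 ≈ 0.0023298*I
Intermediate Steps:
Y(G) = √2*√G (Y(G) = √(2*G) = √2*√G)
C(p) = p (C(p) = 0 + p = p)
C(Y(-1))/607 = (√2*√(-1))/607 = (√2*I)*(1/607) = (I*√2)*(1/607) = I*√2/607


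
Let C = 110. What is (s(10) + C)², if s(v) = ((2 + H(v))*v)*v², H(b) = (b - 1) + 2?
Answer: 171872100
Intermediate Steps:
H(b) = 1 + b (H(b) = (-1 + b) + 2 = 1 + b)
s(v) = v³*(3 + v) (s(v) = ((2 + (1 + v))*v)*v² = ((3 + v)*v)*v² = (v*(3 + v))*v² = v³*(3 + v))
(s(10) + C)² = (10³*(3 + 10) + 110)² = (1000*13 + 110)² = (13000 + 110)² = 13110² = 171872100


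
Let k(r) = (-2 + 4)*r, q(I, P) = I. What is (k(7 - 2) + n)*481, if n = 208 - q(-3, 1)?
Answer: 106301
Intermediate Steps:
k(r) = 2*r
n = 211 (n = 208 - 1*(-3) = 208 + 3 = 211)
(k(7 - 2) + n)*481 = (2*(7 - 2) + 211)*481 = (2*5 + 211)*481 = (10 + 211)*481 = 221*481 = 106301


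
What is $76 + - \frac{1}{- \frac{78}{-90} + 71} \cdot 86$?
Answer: $\frac{40319}{539} \approx 74.803$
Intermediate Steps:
$76 + - \frac{1}{- \frac{78}{-90} + 71} \cdot 86 = 76 + - \frac{1}{\left(-78\right) \left(- \frac{1}{90}\right) + 71} \cdot 86 = 76 + - \frac{1}{\frac{13}{15} + 71} \cdot 86 = 76 + - \frac{1}{\frac{1078}{15}} \cdot 86 = 76 + \left(-1\right) \frac{15}{1078} \cdot 86 = 76 - \frac{645}{539} = \frac{40319}{539}$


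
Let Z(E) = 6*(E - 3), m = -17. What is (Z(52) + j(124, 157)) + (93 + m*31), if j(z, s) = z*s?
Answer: 19328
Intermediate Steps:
Z(E) = -18 + 6*E (Z(E) = 6*(-3 + E) = -18 + 6*E)
j(z, s) = s*z
(Z(52) + j(124, 157)) + (93 + m*31) = ((-18 + 6*52) + 157*124) + (93 - 17*31) = ((-18 + 312) + 19468) + (93 - 527) = (294 + 19468) - 434 = 19762 - 434 = 19328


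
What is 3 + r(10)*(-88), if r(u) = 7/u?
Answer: -293/5 ≈ -58.600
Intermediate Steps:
3 + r(10)*(-88) = 3 + (7/10)*(-88) = 3 - 308/5 = -293/5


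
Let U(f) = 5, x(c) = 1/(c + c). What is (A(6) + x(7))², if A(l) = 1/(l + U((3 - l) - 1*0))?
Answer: 625/23716 ≈ 0.026354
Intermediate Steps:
x(c) = 1/(2*c)
A(l) = 1/(5 + l) (A(l) = 1/(l + 5) = 1/(5 + l))
(A(6) + x(7))² = (1/(5 + 6) + (½)/7)² = (1/11 + (½)*(⅐))² = (1/11 + 1/14)² = (25/154)² = 625/23716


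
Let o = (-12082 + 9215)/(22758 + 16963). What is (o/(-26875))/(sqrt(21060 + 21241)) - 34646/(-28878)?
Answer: 17323/14439 + 2867*sqrt(42301)/45156396814375 ≈ 1.1997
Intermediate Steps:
o = -2867/39721 ≈ -0.072178
(o/(-26875))/(sqrt(21060 + 21241)) - 34646/(-28878) = (-2867/39721/(-26875))/(sqrt(21060 + 21241)) - 34646/(-28878) = (-2867/39721*(-1/26875))/(sqrt(42301)) - 34646*(-1/28878) = 2867*(sqrt(42301)/42301)/1067501875 + 17323/14439 = 2867*sqrt(42301)/45156396814375 + 17323/14439 = 17323/14439 + 2867*sqrt(42301)/45156396814375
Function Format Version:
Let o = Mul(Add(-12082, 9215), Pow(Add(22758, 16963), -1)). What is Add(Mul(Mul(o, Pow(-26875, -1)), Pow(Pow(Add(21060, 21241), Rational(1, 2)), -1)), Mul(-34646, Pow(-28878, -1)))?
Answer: Add(Rational(17323, 14439), Mul(Rational(2867, 45156396814375), Pow(42301, Rational(1, 2)))) ≈ 1.1997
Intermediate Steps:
o = Rational(-2867, 39721) (o = Mul(-2867, Pow(39721, -1)) = Mul(-2867, Rational(1, 39721)) = Rational(-2867, 39721) ≈ -0.072178)
Add(Mul(Mul(o, Pow(-26875, -1)), Pow(Pow(Add(21060, 21241), Rational(1, 2)), -1)), Mul(-34646, Pow(-28878, -1))) = Add(Mul(Mul(Rational(-2867, 39721), Pow(-26875, -1)), Pow(Pow(Add(21060, 21241), Rational(1, 2)), -1)), Mul(-34646, Pow(-28878, -1))) = Add(Mul(Mul(Rational(-2867, 39721), Rational(-1, 26875)), Pow(Pow(42301, Rational(1, 2)), -1)), Mul(-34646, Rational(-1, 28878))) = Add(Mul(Rational(2867, 1067501875), Mul(Rational(1, 42301), Pow(42301, Rational(1, 2)))), Rational(17323, 14439)) = Add(Mul(Rational(2867, 45156396814375), Pow(42301, Rational(1, 2))), Rational(17323, 14439)) = Add(Rational(17323, 14439), Mul(Rational(2867, 45156396814375), Pow(42301, Rational(1, 2))))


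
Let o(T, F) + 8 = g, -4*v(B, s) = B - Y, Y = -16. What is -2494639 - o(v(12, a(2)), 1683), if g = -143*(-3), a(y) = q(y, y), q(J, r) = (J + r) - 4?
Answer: -2495060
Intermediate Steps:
q(J, r) = -4 + J + r
a(y) = -4 + 2*y (a(y) = -4 + y + y = -4 + 2*y)
v(B, s) = -4 - B/4 (v(B, s) = -(B - 1*(-16))/4 = -(B + 16)/4 = -(16 + B)/4 = -4 - B/4)
g = 429
o(T, F) = 421 (o(T, F) = -8 + 429 = 421)
-2494639 - o(v(12, a(2)), 1683) = -2494639 - 1*421 = -2494639 - 421 = -2495060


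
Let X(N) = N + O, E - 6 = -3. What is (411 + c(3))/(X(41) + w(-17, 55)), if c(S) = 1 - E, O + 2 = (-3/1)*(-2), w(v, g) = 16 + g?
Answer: 409/116 ≈ 3.5259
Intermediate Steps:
E = 3 (E = 6 - 3 = 3)
O = 4 (O = -2 + (-3/1)*(-2) = -2 + (1*(-3))*(-2) = -2 - 3*(-2) = -2 + 6 = 4)
X(N) = 4 + N (X(N) = N + 4 = 4 + N)
c(S) = -2 (c(S) = 1 - 1*3 = 1 - 3 = -2)
(411 + c(3))/(X(41) + w(-17, 55)) = (411 - 2)/((4 + 41) + (16 + 55)) = 409/(45 + 71) = 409/116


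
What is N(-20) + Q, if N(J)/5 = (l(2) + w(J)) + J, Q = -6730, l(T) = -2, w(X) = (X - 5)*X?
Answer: -4340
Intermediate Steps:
w(X) = X*(-5 + X) (w(X) = (-5 + X)*X = X*(-5 + X))
N(J) = -10 + 5*J + 5*J*(-5 + J) (N(J) = 5*((-2 + J*(-5 + J)) + J) = 5*(-2 + J + J*(-5 + J)) = -10 + 5*J + 5*J*(-5 + J))
N(-20) + Q = (-10 + 5*(-20) + 5*(-20)*(-5 - 20)) - 6730 = (-10 - 100 + 5*(-20)*(-25)) - 6730 = (-10 - 100 + 2500) - 6730 = 2390 - 6730 = -4340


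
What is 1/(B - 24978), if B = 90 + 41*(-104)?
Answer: -1/29152 ≈ -3.4303e-5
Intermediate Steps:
B = -4174 (B = 90 - 4264 = -4174)
1/(B - 24978) = 1/(-4174 - 24978) = 1/(-29152) = -1/29152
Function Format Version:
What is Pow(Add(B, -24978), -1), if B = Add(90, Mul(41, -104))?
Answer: Rational(-1, 29152) ≈ -3.4303e-5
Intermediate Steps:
B = -4174 (B = Add(90, -4264) = -4174)
Pow(Add(B, -24978), -1) = Pow(Add(-4174, -24978), -1) = Pow(-29152, -1) = Rational(-1, 29152)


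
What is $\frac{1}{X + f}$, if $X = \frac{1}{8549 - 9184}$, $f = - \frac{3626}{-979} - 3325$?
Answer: $- \frac{621665}{2064734594} \approx -0.00030109$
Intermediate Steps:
$f = - \frac{3251549}{979}$ ($f = \left(-3626\right) \left(- \frac{1}{979}\right) - 3325 = \frac{3626}{979} - 3325 = - \frac{3251549}{979} \approx -3321.3$)
$X = - \frac{1}{635}$ ($X = \frac{1}{-635} = - \frac{1}{635} \approx -0.0015748$)
$\frac{1}{X + f} = \frac{1}{- \frac{1}{635} - \frac{3251549}{979}} = \frac{1}{- \frac{2064734594}{621665}} = - \frac{621665}{2064734594}$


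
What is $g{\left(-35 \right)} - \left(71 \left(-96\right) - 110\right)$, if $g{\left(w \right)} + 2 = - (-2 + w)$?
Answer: $6961$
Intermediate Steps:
$g{\left(w \right)} = - w$ ($g{\left(w \right)} = -2 - \left(-2 + w\right) = - w$)
$g{\left(-35 \right)} - \left(71 \left(-96\right) - 110\right) = \left(-1\right) \left(-35\right) - \left(71 \left(-96\right) - 110\right) = 35 - \left(-6816 - 110\right) = 35 - -6926 = 35 + 6926 = 6961$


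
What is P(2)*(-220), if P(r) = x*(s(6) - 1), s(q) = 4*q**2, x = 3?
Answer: -94380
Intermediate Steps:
P(r) = 429 (P(r) = 3*(4*6**2 - 1) = 3*(4*36 - 1) = 3*(144 - 1) = 3*143 = 429)
P(2)*(-220) = 429*(-220) = -94380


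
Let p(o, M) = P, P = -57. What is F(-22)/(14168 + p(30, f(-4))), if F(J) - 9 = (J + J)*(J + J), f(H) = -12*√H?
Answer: 1945/14111 ≈ 0.13784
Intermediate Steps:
p(o, M) = -57
F(J) = 9 + 4*J² (F(J) = 9 + (J + J)*(J + J) = 9 + (2*J)*(2*J) = 9 + 4*J²)
F(-22)/(14168 + p(30, f(-4))) = (9 + 4*(-22)²)/(14168 - 57) = (9 + 4*484)/14111 = (9 + 1936)*(1/14111) = 1945*(1/14111) = 1945/14111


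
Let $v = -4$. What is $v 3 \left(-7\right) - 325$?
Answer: $-241$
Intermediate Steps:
$v 3 \left(-7\right) - 325 = \left(-4\right) 3 \left(-7\right) - 325 = \left(-12\right) \left(-7\right) - 325 = 84 - 325 = -241$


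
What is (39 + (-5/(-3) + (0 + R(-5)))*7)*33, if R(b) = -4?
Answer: 748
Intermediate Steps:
(39 + (-5/(-3) + (0 + R(-5)))*7)*33 = (39 + (-5/(-3) + (0 - 4))*7)*33 = (39 + (-5*(-⅓) - 4)*7)*33 = (39 + (5/3 - 4)*7)*33 = (39 - 7/3*7)*33 = (39 - 49/3)*33 = (68/3)*33 = 748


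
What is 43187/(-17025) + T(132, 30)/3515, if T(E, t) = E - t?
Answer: -30013151/11968575 ≈ -2.5077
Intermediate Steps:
43187/(-17025) + T(132, 30)/3515 = 43187/(-17025) + (132 - 1*30)/3515 = 43187*(-1/17025) + (132 - 30)*(1/3515) = -43187/17025 + 102*(1/3515) = -43187/17025 + 102/3515 = -30013151/11968575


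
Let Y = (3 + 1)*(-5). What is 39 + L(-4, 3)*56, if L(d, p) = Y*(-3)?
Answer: 3399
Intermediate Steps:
Y = -20 (Y = 4*(-5) = -20)
L(d, p) = 60 (L(d, p) = -20*(-3) = 60)
39 + L(-4, 3)*56 = 39 + 60*56 = 39 + 3360 = 3399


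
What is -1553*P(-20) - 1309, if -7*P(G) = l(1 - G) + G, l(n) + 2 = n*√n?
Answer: -43329/7 + 4659*√21 ≈ 15160.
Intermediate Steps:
l(n) = -2 + n^(3/2) (l(n) = -2 + n*√n = -2 + n^(3/2))
P(G) = 2/7 - G/7 - (1 - G)^(3/2)/7 (P(G) = -((-2 + (1 - G)^(3/2)) + G)/7 = -(-2 + G + (1 - G)^(3/2))/7 = 2/7 - G/7 - (1 - G)^(3/2)/7)
-1553*P(-20) - 1309 = -1553*(2/7 - ⅐*(-20) - (1 - 1*(-20))^(3/2)/7) - 1309 = -1553*(2/7 + 20/7 - (1 + 20)^(3/2)/7) - 1309 = -1553*(2/7 + 20/7 - 3*√21) - 1309 = -1553*(22/7 - 3*√21) - 1309 = (-34166/7 + 4659*√21) - 1309 = -43329/7 + 4659*√21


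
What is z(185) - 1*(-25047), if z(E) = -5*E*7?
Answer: 18572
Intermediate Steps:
z(E) = -35*E
z(185) - 1*(-25047) = -35*185 - 1*(-25047) = -6475 + 25047 = 18572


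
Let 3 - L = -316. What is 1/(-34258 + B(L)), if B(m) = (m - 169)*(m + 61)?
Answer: 1/22742 ≈ 4.3972e-5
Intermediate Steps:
L = 319 (L = 3 - 1*(-316) = 3 + 316 = 319)
B(m) = (-169 + m)*(61 + m)
1/(-34258 + B(L)) = 1/(-34258 + (-10309 + 319² - 108*319)) = 1/(-34258 + (-10309 + 101761 - 34452)) = 1/(-34258 + 57000) = 1/22742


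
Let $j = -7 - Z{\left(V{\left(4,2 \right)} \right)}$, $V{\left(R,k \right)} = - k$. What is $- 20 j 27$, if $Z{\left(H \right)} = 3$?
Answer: $5400$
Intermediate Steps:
$j = -10$ ($j = -7 - 3 = -10$)
$- 20 j 27 = \left(-20\right) \left(-10\right) 27 = 200 \cdot 27 = 5400$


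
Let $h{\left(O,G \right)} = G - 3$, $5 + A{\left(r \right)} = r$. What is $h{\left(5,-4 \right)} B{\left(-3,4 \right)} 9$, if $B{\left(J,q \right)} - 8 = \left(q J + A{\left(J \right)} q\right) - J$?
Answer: $2079$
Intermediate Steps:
$A{\left(r \right)} = -5 + r$
$h{\left(O,G \right)} = -3 + G$ ($h{\left(O,G \right)} = G - 3 = -3 + G$)
$B{\left(J,q \right)} = 8 - J + J q + q \left(-5 + J\right)$ ($B{\left(J,q \right)} = 8 - \left(J - q J - \left(-5 + J\right) q\right) = 8 - \left(J - J q - q \left(-5 + J\right)\right) = 8 + \left(- J + J q + q \left(-5 + J\right)\right) = 8 - J + J q + q \left(-5 + J\right)$)
$h{\left(5,-4 \right)} B{\left(-3,4 \right)} 9 = \left(-3 - 4\right) \left(8 - -3 - 12 + 4 \left(-5 - 3\right)\right) 9 = - 7 \left(8 + 3 - 12 + 4 \left(-8\right)\right) 9 = - 7 \left(8 + 3 - 12 - 32\right) 9 = \left(-7\right) \left(-33\right) 9 = 231 \cdot 9 = 2079$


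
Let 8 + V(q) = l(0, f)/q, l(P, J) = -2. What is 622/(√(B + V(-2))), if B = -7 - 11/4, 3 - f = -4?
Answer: -1244*I*√67/67 ≈ -151.98*I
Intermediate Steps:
f = 7 (f = 3 - 1*(-4) = 3 + 4 = 7)
B = -39/4 (B = -7 + (¼)*(-11) = -7 - 11/4 = -39/4 ≈ -9.7500)
V(q) = -8 - 2/q
622/(√(B + V(-2))) = 622/(√(-39/4 + (-8 - 2/(-2)))) = 622/(√(-39/4 + (-8 - 2*(-½)))) = 622/(√(-39/4 + (-8 + 1))) = 622/(√(-39/4 - 7)) = 622/(√(-67/4)) = 622/((I*√67/2)) = 622*(-2*I*√67/67) = -1244*I*√67/67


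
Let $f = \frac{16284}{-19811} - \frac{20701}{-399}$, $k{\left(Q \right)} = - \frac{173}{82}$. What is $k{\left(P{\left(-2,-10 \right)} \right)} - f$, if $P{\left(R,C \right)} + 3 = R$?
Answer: $- \frac{34463529887}{648176298} \approx -53.17$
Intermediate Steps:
$P{\left(R,C \right)} = -3 + R$
$k{\left(Q \right)} = - \frac{173}{82}$ ($k{\left(Q \right)} = \left(-173\right) \frac{1}{82} = - \frac{173}{82}$)
$f = \frac{403610195}{7904589}$ ($f = 16284 \left(- \frac{1}{19811}\right) - - \frac{20701}{399} = - \frac{16284}{19811} + \frac{20701}{399} = \frac{403610195}{7904589} \approx 51.06$)
$k{\left(P{\left(-2,-10 \right)} \right)} - f = - \frac{173}{82} - \frac{403610195}{7904589} = - \frac{34463529887}{648176298}$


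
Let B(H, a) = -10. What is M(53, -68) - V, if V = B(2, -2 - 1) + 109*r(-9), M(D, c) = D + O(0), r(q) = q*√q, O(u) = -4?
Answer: 59 + 2943*I ≈ 59.0 + 2943.0*I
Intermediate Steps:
r(q) = q^(3/2)
M(D, c) = -4 + D (M(D, c) = D - 4 = -4 + D)
V = -10 - 2943*I (V = -10 + 109*(-9)^(3/2) = -10 + 109*(-27*I) = -10 - 2943*I ≈ -10.0 - 2943.0*I)
M(53, -68) - V = (-4 + 53) - (-10 - 2943*I) = 49 + (10 + 2943*I) = 59 + 2943*I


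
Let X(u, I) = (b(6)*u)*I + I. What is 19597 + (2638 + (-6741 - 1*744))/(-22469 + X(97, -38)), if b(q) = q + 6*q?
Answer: 3474925290/177319 ≈ 19597.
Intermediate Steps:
b(q) = 7*q
X(u, I) = I + 42*I*u (X(u, I) = ((7*6)*u)*I + I = (42*u)*I + I = 42*I*u + I = I + 42*I*u)
19597 + (2638 + (-6741 - 1*744))/(-22469 + X(97, -38)) = 19597 + (2638 + (-6741 - 1*744))/(-22469 - 38*(1 + 42*97)) = 19597 + (2638 + (-6741 - 744))/(-22469 - 38*(1 + 4074)) = 19597 + (2638 - 7485)/(-22469 - 38*4075) = 19597 - 4847/(-22469 - 154850) = 19597 - 4847/(-177319) = 19597 - 4847*(-1/177319) = 19597 + 4847/177319 = 3474925290/177319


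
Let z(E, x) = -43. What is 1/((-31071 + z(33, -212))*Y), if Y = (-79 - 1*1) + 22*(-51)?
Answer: 1/37399028 ≈ 2.6739e-8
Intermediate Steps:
Y = -1202 (Y = (-79 - 1) - 1122 = -80 - 1122 = -1202)
1/((-31071 + z(33, -212))*Y) = 1/(-31071 - 43*(-1202)) = -1/1202/(-31114) = -1/31114*(-1/1202) = 1/37399028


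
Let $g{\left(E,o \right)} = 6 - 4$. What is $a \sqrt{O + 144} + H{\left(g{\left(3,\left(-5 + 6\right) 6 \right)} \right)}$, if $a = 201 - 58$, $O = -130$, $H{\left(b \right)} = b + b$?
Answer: $4 + 143 \sqrt{14} \approx 539.06$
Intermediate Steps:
$g{\left(E,o \right)} = 2$
$H{\left(b \right)} = 2 b$
$a = 143$
$a \sqrt{O + 144} + H{\left(g{\left(3,\left(-5 + 6\right) 6 \right)} \right)} = 143 \sqrt{-130 + 144} + 2 \cdot 2 = 143 \sqrt{14} + 4 = 4 + 143 \sqrt{14}$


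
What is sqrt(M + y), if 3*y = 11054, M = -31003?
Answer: I*sqrt(245865)/3 ≈ 165.28*I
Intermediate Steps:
y = 11054/3 (y = (1/3)*11054 = 11054/3 ≈ 3684.7)
sqrt(M + y) = sqrt(-31003 + 11054/3) = sqrt(-81955/3) = I*sqrt(245865)/3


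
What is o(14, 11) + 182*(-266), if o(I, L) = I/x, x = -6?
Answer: -145243/3 ≈ -48414.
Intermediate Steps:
o(I, L) = -I/6 (o(I, L) = I/(-6) = I*(-⅙) = -I/6)
o(14, 11) + 182*(-266) = -⅙*14 + 182*(-266) = -7/3 - 48412 = -145243/3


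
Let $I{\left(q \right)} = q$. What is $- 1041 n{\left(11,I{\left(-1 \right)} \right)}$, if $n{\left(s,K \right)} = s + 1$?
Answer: $-12492$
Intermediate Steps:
$n{\left(s,K \right)} = 1 + s$
$- 1041 n{\left(11,I{\left(-1 \right)} \right)} = - 1041 \left(1 + 11\right) = \left(-1041\right) 12 = -12492$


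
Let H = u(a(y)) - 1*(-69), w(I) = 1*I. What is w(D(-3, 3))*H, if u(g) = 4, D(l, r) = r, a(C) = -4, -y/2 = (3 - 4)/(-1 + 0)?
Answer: 219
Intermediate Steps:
y = -2 (y = -2*(3 - 4)/(-1 + 0) = -(-2)/(-1) = -(-2)*(-1) = -2*1 = -2)
w(I) = I
H = 73 (H = 4 - 1*(-69) = 4 + 69 = 73)
w(D(-3, 3))*H = 3*73 = 219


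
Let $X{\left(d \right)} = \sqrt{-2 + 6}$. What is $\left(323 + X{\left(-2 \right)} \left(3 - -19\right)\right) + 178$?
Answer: $545$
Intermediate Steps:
$X{\left(d \right)} = 2$ ($X{\left(d \right)} = \sqrt{4} = 2$)
$\left(323 + X{\left(-2 \right)} \left(3 - -19\right)\right) + 178 = \left(323 + 2 \left(3 - -19\right)\right) + 178 = \left(323 + 2 \left(3 + 19\right)\right) + 178 = \left(323 + 2 \cdot 22\right) + 178 = \left(323 + 44\right) + 178 = 367 + 178 = 545$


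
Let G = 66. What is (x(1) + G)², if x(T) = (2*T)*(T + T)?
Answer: 4900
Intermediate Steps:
x(T) = 4*T² (x(T) = (2*T)*(2*T) = 4*T²)
(x(1) + G)² = (4*1² + 66)² = (4*1 + 66)² = (4 + 66)² = 70² = 4900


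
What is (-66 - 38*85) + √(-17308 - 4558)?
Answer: -3296 + 29*I*√26 ≈ -3296.0 + 147.87*I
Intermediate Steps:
(-66 - 38*85) + √(-17308 - 4558) = (-66 - 3230) + √(-21866) = -3296 + 29*I*√26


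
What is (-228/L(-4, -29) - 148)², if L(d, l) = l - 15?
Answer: 2468041/121 ≈ 20397.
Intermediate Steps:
L(d, l) = -15 + l
(-228/L(-4, -29) - 148)² = (-228/(-15 - 29) - 148)² = (-228/(-44) - 148)² = (-228*(-1/44) - 148)² = (57/11 - 148)² = (-1571/11)² = 2468041/121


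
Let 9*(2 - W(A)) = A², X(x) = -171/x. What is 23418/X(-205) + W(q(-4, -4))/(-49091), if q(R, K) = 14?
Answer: 235670676172/8394561 ≈ 28074.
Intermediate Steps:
W(A) = 2 - A²/9
23418/X(-205) + W(q(-4, -4))/(-49091) = 23418/((-171/(-205))) + (2 - ⅑*14²)/(-49091) = 23418/((-171*(-1/205))) + (2 - ⅑*196)*(-1/49091) = 23418/(171/205) + (2 - 196/9)*(-1/49091) = 23418*(205/171) - 178/9*(-1/49091) = 533410/19 + 178/441819 = 235670676172/8394561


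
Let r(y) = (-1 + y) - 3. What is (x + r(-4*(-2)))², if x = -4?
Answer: 0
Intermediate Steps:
r(y) = -4 + y
(x + r(-4*(-2)))² = (-4 + (-4 - 4*(-2)))² = (-4 + (-4 + 8))² = (-4 + 4)² = 0² = 0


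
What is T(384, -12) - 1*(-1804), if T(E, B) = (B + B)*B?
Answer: 2092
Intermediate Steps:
T(E, B) = 2*B² (T(E, B) = (2*B)*B = 2*B²)
T(384, -12) - 1*(-1804) = 2*(-12)² - 1*(-1804) = 2*144 + 1804 = 288 + 1804 = 2092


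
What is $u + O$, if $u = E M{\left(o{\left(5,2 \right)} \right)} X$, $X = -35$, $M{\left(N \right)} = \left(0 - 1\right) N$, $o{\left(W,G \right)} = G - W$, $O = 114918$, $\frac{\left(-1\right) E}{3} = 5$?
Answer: $116493$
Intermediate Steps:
$E = -15$ ($E = \left(-3\right) 5 = -15$)
$M{\left(N \right)} = - N$
$u = 1575$ ($u = - 15 \left(- (2 - 5)\right) \left(-35\right) = - 15 \left(\left(-1\right) \left(-3\right)\right) \left(-35\right) = \left(-15\right) 3 \left(-35\right) = \left(-45\right) \left(-35\right) = 1575$)
$u + O = 1575 + 114918 = 116493$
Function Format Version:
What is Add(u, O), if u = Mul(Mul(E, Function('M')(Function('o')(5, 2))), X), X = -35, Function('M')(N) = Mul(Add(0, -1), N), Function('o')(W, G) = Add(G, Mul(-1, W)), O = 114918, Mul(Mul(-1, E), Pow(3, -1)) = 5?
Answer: 116493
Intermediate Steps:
E = -15 (E = Mul(-3, 5) = -15)
Function('M')(N) = Mul(-1, N)
u = 1575 (u = Mul(Mul(-15, Mul(-1, Add(2, Mul(-1, 5)))), -35) = Mul(Mul(-15, Mul(-1, Add(2, -5))), -35) = Mul(Mul(-15, Mul(-1, -3)), -35) = Mul(Mul(-15, 3), -35) = Mul(-45, -35) = 1575)
Add(u, O) = Add(1575, 114918) = 116493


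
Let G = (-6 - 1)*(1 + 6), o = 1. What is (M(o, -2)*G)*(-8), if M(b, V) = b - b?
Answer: 0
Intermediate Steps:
M(b, V) = 0
G = -49 (G = -7*7 = -49)
(M(o, -2)*G)*(-8) = (0*(-49))*(-8) = 0*(-8) = 0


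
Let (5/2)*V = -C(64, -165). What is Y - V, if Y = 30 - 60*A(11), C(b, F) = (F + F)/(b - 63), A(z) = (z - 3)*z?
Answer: -5382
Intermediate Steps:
A(z) = z*(-3 + z) (A(z) = (-3 + z)*z = z*(-3 + z))
C(b, F) = 2*F/(-63 + b) (C(b, F) = (2*F)/(-63 + b) = 2*F/(-63 + b))
V = 132 (V = 2*(-2*(-165)/(-63 + 64))/5 = 2*(-2*(-165)/1)/5 = 2*(-2*(-165))/5 = 2*(-1*(-330))/5 = (⅖)*330 = 132)
Y = -5250 (Y = 30 - 660*(-3 + 11) = 30 - 660*8 = 30 - 60*88 = 30 - 5280 = -5250)
Y - V = -5250 - 1*132 = -5250 - 132 = -5382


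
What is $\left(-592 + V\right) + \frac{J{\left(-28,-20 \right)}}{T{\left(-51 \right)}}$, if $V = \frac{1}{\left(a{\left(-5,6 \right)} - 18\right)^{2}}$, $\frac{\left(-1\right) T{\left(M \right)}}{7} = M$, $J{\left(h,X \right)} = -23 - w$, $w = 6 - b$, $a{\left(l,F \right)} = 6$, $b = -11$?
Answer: $- \frac{10146313}{17136} \approx -592.11$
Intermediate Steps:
$w = 17$ ($w = 6 - -11 = 6 + 11 = 17$)
$J{\left(h,X \right)} = -40$ ($J{\left(h,X \right)} = -23 - 17 = -40$)
$T{\left(M \right)} = - 7 M$
$V = \frac{1}{144}$ ($V = \frac{1}{\left(6 - 18\right)^{2}} = \frac{1}{\left(-12\right)^{2}} = \frac{1}{144} \approx 0.0069444$)
$\left(-592 + V\right) + \frac{J{\left(-28,-20 \right)}}{T{\left(-51 \right)}} = \left(-592 + \frac{1}{144}\right) - \frac{40}{\left(-7\right) \left(-51\right)} = - \frac{85247}{144} - \frac{40}{357} = - \frac{10146313}{17136}$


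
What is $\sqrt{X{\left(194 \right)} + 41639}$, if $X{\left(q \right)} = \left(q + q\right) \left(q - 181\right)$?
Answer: $3 \sqrt{5187} \approx 216.06$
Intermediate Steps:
$X{\left(q \right)} = 2 q \left(-181 + q\right)$
$\sqrt{X{\left(194 \right)} + 41639} = \sqrt{2 \cdot 194 \left(-181 + 194\right) + 41639} = \sqrt{2 \cdot 194 \cdot 13 + 41639} = \sqrt{5044 + 41639} = \sqrt{46683} = 3 \sqrt{5187}$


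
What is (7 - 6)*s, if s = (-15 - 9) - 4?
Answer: -28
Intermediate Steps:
s = -28 (s = -24 - 4 = -28)
(7 - 6)*s = (7 - 6)*(-28) = 1*(-28) = -28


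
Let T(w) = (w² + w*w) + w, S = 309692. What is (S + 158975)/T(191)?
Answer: 468667/73153 ≈ 6.4067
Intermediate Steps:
T(w) = w + 2*w² (T(w) = (w² + w²) + w = 2*w² + w = w + 2*w²)
(S + 158975)/T(191) = (309692 + 158975)/((191*(1 + 2*191))) = 468667/((191*(1 + 382))) = 468667/((191*383)) = 468667/73153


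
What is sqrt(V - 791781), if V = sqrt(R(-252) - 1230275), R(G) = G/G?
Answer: sqrt(-791781 + I*sqrt(1230274)) ≈ 0.623 + 889.82*I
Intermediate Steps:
R(G) = 1
V = I*sqrt(1230274) (V = sqrt(1 - 1230275) = sqrt(-1230274) = I*sqrt(1230274) ≈ 1109.2*I)
sqrt(V - 791781) = sqrt(I*sqrt(1230274) - 791781) = sqrt(-791781 + I*sqrt(1230274))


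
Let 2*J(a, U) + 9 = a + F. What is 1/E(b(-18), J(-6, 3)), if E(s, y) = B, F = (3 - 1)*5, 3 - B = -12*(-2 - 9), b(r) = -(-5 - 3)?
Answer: -1/129 ≈ -0.0077519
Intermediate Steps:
b(r) = 8 (b(r) = -1*(-8) = 8)
B = -129 (B = 3 - (-12)*(-2 - 9) = 3 - (-12)*(-11) = 3 - 1*132 = 3 - 132 = -129)
F = 10 (F = 2*5 = 10)
J(a, U) = 1/2 + a/2 (J(a, U) = -9/2 + (a + 10)/2 = -9/2 + (10 + a)/2 = -9/2 + (5 + a/2) = 1/2 + a/2)
E(s, y) = -129
1/E(b(-18), J(-6, 3)) = 1/(-129) = -1/129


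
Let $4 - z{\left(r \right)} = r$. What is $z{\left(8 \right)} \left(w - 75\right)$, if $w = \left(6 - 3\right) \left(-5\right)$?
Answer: $360$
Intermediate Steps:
$z{\left(r \right)} = 4 - r$
$w = -15$ ($w = 3 \left(-5\right) = -15$)
$z{\left(8 \right)} \left(w - 75\right) = \left(4 - 8\right) \left(-15 - 75\right) = \left(4 - 8\right) \left(-90\right) = \left(-4\right) \left(-90\right) = 360$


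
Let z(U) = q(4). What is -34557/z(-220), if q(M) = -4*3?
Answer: 11519/4 ≈ 2879.8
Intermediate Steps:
q(M) = -12
z(U) = -12
-34557/z(-220) = -34557/(-12) = -34557*(-1/12) = 11519/4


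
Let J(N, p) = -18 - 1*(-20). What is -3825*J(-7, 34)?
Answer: -7650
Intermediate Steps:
J(N, p) = 2 (J(N, p) = -18 + 20 = 2)
-3825*J(-7, 34) = -3825*2 = -7650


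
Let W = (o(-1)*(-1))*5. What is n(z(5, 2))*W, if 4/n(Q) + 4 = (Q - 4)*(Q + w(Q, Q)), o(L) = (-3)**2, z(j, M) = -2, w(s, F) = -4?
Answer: -45/8 ≈ -5.6250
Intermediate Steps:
o(L) = 9
n(Q) = 4/(-4 + (-4 + Q)**2) (n(Q) = 4/(-4 + (Q - 4)*(Q - 4)) = 4/(-4 + (-4 + Q)*(-4 + Q)) = 4/(-4 + (-4 + Q)**2))
W = -45 (W = (9*(-1))*5 = -9*5 = -45)
n(z(5, 2))*W = (4/(12 + (-2)**2 - 8*(-2)))*(-45) = (4/(12 + 4 + 16))*(-45) = (4/32)*(-45) = (4*(1/32))*(-45) = (1/8)*(-45) = -45/8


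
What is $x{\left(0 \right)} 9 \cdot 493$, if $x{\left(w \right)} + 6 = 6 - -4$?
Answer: $17748$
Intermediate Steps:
$x{\left(w \right)} = 4$ ($x{\left(w \right)} = -6 + \left(6 - -4\right) = -6 + \left(6 + 4\right) = -6 + 10 = 4$)
$x{\left(0 \right)} 9 \cdot 493 = 4 \cdot 9 \cdot 493 = 36 \cdot 493 = 17748$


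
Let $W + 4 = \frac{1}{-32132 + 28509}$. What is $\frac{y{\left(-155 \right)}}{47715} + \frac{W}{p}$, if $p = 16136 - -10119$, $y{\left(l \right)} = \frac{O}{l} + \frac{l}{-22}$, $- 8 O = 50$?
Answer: $- \frac{4779772391}{1238168214295980} \approx -3.8604 \cdot 10^{-6}$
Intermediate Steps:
$O = - \frac{25}{4}$ ($O = \left(- \frac{1}{8}\right) 50 = - \frac{25}{4} \approx -6.25$)
$y{\left(l \right)} = - \frac{25}{4 l} - \frac{l}{22}$ ($y{\left(l \right)} = - \frac{25}{4 l} + \frac{l}{-22} = - \frac{25}{4 l} + l \left(- \frac{1}{22}\right) = - \frac{25}{4 l} - \frac{l}{22}$)
$p = 26255$ ($p = 16136 + 10119 = 26255$)
$W = - \frac{14493}{3623}$ ($W = -4 + \frac{1}{-32132 + 28509} = -4 + \frac{1}{-3623} = -4 - \frac{1}{3623} = - \frac{14493}{3623} \approx -4.0003$)
$\frac{y{\left(-155 \right)}}{47715} + \frac{W}{p} = \frac{- \frac{25}{4 \left(-155\right)} - - \frac{155}{22}}{47715} - \frac{14493}{3623 \cdot 26255} = \left(\left(- \frac{25}{4}\right) \left(- \frac{1}{155}\right) + \frac{155}{22}\right) \frac{1}{47715} - \frac{14493}{95121865} = \left(\frac{5}{124} + \frac{155}{22}\right) \frac{1}{47715} - \frac{14493}{95121865} = \frac{9665}{1364} \cdot \frac{1}{47715} - \frac{14493}{95121865} = \frac{1933}{13016652} - \frac{14493}{95121865} = - \frac{4779772391}{1238168214295980}$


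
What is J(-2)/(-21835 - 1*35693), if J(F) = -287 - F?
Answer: 95/19176 ≈ 0.0049541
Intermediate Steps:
J(-2)/(-21835 - 1*35693) = (-287 - 1*(-2))/(-21835 - 1*35693) = (-287 + 2)/(-21835 - 35693) = -285/(-57528) = -285*(-1/57528) = 95/19176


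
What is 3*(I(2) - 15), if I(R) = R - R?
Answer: -45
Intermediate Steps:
I(R) = 0
3*(I(2) - 15) = 3*(0 - 15) = 3*(-15) = -45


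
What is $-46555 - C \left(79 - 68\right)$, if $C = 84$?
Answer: $-47479$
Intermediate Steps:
$-46555 - C \left(79 - 68\right) = -46555 - 84 \left(79 - 68\right) = -46555 - 84 \cdot 11 = -46555 - 924 = -47479$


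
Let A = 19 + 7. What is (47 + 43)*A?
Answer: 2340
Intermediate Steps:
A = 26
(47 + 43)*A = (47 + 43)*26 = 90*26 = 2340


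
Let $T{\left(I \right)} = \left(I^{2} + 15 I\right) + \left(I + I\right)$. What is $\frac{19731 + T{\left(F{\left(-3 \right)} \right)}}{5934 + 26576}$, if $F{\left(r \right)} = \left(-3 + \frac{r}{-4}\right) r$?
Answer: $\frac{318261}{520160} \approx 0.61185$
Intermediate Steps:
$F{\left(r \right)} = r \left(-3 - \frac{r}{4}\right)$ ($F{\left(r \right)} = \left(-3 + r \left(- \frac{1}{4}\right)\right) r = \left(-3 - \frac{r}{4}\right) r = r \left(-3 - \frac{r}{4}\right)$)
$T{\left(I \right)} = I^{2} + 17 I$ ($T{\left(I \right)} = \left(I^{2} + 15 I\right) + 2 I = I^{2} + 17 I$)
$\frac{19731 + T{\left(F{\left(-3 \right)} \right)}}{5934 + 26576} = \frac{19731 + \left(- \frac{1}{4}\right) \left(-3\right) \left(12 - 3\right) \left(17 - - \frac{3 \left(12 - 3\right)}{4}\right)}{5934 + 26576} = \frac{19731 + \left(- \frac{1}{4}\right) \left(-3\right) 9 \left(17 - \left(- \frac{3}{4}\right) 9\right)}{32510} = \left(19731 + \frac{27 \left(17 + \frac{27}{4}\right)}{4}\right) \frac{1}{32510} = \left(19731 + \frac{27}{4} \cdot \frac{95}{4}\right) \frac{1}{32510} = \left(19731 + \frac{2565}{16}\right) \frac{1}{32510} = \frac{318261}{16} \cdot \frac{1}{32510} = \frac{318261}{520160}$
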